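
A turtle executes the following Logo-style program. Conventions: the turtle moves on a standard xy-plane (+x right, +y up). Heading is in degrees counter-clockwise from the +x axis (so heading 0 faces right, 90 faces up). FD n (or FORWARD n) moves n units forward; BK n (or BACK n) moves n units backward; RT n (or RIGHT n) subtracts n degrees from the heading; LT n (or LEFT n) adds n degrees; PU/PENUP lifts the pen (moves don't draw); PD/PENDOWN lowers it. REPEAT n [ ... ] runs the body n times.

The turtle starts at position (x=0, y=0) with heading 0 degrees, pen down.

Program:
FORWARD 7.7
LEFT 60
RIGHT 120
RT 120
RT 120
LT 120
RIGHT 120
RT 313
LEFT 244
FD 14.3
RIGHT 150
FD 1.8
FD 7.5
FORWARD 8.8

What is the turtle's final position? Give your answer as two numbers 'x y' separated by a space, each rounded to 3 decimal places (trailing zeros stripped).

Executing turtle program step by step:
Start: pos=(0,0), heading=0, pen down
FD 7.7: (0,0) -> (7.7,0) [heading=0, draw]
LT 60: heading 0 -> 60
RT 120: heading 60 -> 300
RT 120: heading 300 -> 180
RT 120: heading 180 -> 60
LT 120: heading 60 -> 180
RT 120: heading 180 -> 60
RT 313: heading 60 -> 107
LT 244: heading 107 -> 351
FD 14.3: (7.7,0) -> (21.824,-2.237) [heading=351, draw]
RT 150: heading 351 -> 201
FD 1.8: (21.824,-2.237) -> (20.143,-2.882) [heading=201, draw]
FD 7.5: (20.143,-2.882) -> (13.142,-5.57) [heading=201, draw]
FD 8.8: (13.142,-5.57) -> (4.926,-8.723) [heading=201, draw]
Final: pos=(4.926,-8.723), heading=201, 5 segment(s) drawn

Answer: 4.926 -8.723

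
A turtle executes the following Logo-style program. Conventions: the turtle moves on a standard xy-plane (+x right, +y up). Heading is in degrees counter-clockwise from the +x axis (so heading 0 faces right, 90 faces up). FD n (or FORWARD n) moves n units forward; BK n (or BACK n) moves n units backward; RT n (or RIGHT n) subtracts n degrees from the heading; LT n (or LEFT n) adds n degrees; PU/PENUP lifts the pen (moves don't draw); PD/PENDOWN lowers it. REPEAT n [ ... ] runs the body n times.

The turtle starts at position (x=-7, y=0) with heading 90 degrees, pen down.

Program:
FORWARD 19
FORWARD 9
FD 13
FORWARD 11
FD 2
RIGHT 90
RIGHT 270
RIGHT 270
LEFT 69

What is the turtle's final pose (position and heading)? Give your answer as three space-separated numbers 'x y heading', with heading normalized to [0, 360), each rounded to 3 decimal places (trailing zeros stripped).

Executing turtle program step by step:
Start: pos=(-7,0), heading=90, pen down
FD 19: (-7,0) -> (-7,19) [heading=90, draw]
FD 9: (-7,19) -> (-7,28) [heading=90, draw]
FD 13: (-7,28) -> (-7,41) [heading=90, draw]
FD 11: (-7,41) -> (-7,52) [heading=90, draw]
FD 2: (-7,52) -> (-7,54) [heading=90, draw]
RT 90: heading 90 -> 0
RT 270: heading 0 -> 90
RT 270: heading 90 -> 180
LT 69: heading 180 -> 249
Final: pos=(-7,54), heading=249, 5 segment(s) drawn

Answer: -7 54 249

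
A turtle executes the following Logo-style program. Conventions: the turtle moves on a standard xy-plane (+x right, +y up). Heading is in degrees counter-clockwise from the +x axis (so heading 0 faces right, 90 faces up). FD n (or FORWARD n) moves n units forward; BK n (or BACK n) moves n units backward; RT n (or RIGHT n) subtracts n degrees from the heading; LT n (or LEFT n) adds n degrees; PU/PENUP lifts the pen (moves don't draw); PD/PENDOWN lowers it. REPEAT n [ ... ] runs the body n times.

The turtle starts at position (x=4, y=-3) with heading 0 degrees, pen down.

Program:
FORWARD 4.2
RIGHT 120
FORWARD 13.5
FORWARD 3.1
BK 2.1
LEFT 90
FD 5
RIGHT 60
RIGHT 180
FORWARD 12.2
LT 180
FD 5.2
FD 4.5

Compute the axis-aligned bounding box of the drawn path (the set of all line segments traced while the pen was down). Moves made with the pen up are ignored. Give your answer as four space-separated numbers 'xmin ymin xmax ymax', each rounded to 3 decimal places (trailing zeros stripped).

Executing turtle program step by step:
Start: pos=(4,-3), heading=0, pen down
FD 4.2: (4,-3) -> (8.2,-3) [heading=0, draw]
RT 120: heading 0 -> 240
FD 13.5: (8.2,-3) -> (1.45,-14.691) [heading=240, draw]
FD 3.1: (1.45,-14.691) -> (-0.1,-17.376) [heading=240, draw]
BK 2.1: (-0.1,-17.376) -> (0.95,-15.557) [heading=240, draw]
LT 90: heading 240 -> 330
FD 5: (0.95,-15.557) -> (5.28,-18.057) [heading=330, draw]
RT 60: heading 330 -> 270
RT 180: heading 270 -> 90
FD 12.2: (5.28,-18.057) -> (5.28,-5.857) [heading=90, draw]
LT 180: heading 90 -> 270
FD 5.2: (5.28,-5.857) -> (5.28,-11.057) [heading=270, draw]
FD 4.5: (5.28,-11.057) -> (5.28,-15.557) [heading=270, draw]
Final: pos=(5.28,-15.557), heading=270, 8 segment(s) drawn

Segment endpoints: x in {-0.1, 0.95, 1.45, 4, 5.28, 5.28, 8.2}, y in {-18.057, -17.376, -15.557, -14.691, -11.057, -5.857, -3}
xmin=-0.1, ymin=-18.057, xmax=8.2, ymax=-3

Answer: -0.1 -18.057 8.2 -3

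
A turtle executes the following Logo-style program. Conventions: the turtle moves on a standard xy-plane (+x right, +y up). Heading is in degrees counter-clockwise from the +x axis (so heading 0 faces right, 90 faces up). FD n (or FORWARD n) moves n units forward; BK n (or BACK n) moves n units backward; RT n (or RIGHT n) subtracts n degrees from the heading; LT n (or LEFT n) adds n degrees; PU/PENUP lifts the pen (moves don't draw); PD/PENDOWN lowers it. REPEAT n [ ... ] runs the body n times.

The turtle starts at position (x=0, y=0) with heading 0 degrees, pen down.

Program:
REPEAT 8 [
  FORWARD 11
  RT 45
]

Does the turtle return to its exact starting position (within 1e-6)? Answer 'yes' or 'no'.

Answer: yes

Derivation:
Executing turtle program step by step:
Start: pos=(0,0), heading=0, pen down
REPEAT 8 [
  -- iteration 1/8 --
  FD 11: (0,0) -> (11,0) [heading=0, draw]
  RT 45: heading 0 -> 315
  -- iteration 2/8 --
  FD 11: (11,0) -> (18.778,-7.778) [heading=315, draw]
  RT 45: heading 315 -> 270
  -- iteration 3/8 --
  FD 11: (18.778,-7.778) -> (18.778,-18.778) [heading=270, draw]
  RT 45: heading 270 -> 225
  -- iteration 4/8 --
  FD 11: (18.778,-18.778) -> (11,-26.556) [heading=225, draw]
  RT 45: heading 225 -> 180
  -- iteration 5/8 --
  FD 11: (11,-26.556) -> (0,-26.556) [heading=180, draw]
  RT 45: heading 180 -> 135
  -- iteration 6/8 --
  FD 11: (0,-26.556) -> (-7.778,-18.778) [heading=135, draw]
  RT 45: heading 135 -> 90
  -- iteration 7/8 --
  FD 11: (-7.778,-18.778) -> (-7.778,-7.778) [heading=90, draw]
  RT 45: heading 90 -> 45
  -- iteration 8/8 --
  FD 11: (-7.778,-7.778) -> (0,0) [heading=45, draw]
  RT 45: heading 45 -> 0
]
Final: pos=(0,0), heading=0, 8 segment(s) drawn

Start position: (0, 0)
Final position: (0, 0)
Distance = 0; < 1e-6 -> CLOSED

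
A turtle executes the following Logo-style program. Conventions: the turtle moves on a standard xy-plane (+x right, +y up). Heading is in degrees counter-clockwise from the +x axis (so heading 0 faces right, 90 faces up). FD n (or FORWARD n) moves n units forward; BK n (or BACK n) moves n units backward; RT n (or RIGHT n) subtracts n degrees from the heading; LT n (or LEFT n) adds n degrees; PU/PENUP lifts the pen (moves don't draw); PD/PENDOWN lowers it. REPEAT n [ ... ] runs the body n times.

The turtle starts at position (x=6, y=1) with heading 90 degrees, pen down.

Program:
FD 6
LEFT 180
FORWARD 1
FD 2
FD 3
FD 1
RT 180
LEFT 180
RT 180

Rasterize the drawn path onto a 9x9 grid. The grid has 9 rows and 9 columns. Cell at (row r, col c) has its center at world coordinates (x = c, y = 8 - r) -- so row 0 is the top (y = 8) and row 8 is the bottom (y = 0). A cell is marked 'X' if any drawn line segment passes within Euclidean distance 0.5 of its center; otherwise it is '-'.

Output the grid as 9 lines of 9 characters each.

Answer: ---------
------X--
------X--
------X--
------X--
------X--
------X--
------X--
------X--

Derivation:
Segment 0: (6,1) -> (6,7)
Segment 1: (6,7) -> (6,6)
Segment 2: (6,6) -> (6,4)
Segment 3: (6,4) -> (6,1)
Segment 4: (6,1) -> (6,0)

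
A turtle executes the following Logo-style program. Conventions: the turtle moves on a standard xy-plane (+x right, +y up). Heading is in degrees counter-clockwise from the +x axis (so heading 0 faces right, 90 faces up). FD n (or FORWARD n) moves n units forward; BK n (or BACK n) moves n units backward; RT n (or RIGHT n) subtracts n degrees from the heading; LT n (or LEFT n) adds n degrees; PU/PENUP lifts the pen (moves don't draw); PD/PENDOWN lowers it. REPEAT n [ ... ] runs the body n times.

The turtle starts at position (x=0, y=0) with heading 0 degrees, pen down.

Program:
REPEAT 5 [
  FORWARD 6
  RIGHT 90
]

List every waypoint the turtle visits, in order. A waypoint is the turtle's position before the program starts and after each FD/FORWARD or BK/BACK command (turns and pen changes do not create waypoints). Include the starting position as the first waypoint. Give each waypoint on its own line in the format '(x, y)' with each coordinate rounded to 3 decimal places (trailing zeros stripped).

Answer: (0, 0)
(6, 0)
(6, -6)
(0, -6)
(0, 0)
(6, 0)

Derivation:
Executing turtle program step by step:
Start: pos=(0,0), heading=0, pen down
REPEAT 5 [
  -- iteration 1/5 --
  FD 6: (0,0) -> (6,0) [heading=0, draw]
  RT 90: heading 0 -> 270
  -- iteration 2/5 --
  FD 6: (6,0) -> (6,-6) [heading=270, draw]
  RT 90: heading 270 -> 180
  -- iteration 3/5 --
  FD 6: (6,-6) -> (0,-6) [heading=180, draw]
  RT 90: heading 180 -> 90
  -- iteration 4/5 --
  FD 6: (0,-6) -> (0,0) [heading=90, draw]
  RT 90: heading 90 -> 0
  -- iteration 5/5 --
  FD 6: (0,0) -> (6,0) [heading=0, draw]
  RT 90: heading 0 -> 270
]
Final: pos=(6,0), heading=270, 5 segment(s) drawn
Waypoints (6 total):
(0, 0)
(6, 0)
(6, -6)
(0, -6)
(0, 0)
(6, 0)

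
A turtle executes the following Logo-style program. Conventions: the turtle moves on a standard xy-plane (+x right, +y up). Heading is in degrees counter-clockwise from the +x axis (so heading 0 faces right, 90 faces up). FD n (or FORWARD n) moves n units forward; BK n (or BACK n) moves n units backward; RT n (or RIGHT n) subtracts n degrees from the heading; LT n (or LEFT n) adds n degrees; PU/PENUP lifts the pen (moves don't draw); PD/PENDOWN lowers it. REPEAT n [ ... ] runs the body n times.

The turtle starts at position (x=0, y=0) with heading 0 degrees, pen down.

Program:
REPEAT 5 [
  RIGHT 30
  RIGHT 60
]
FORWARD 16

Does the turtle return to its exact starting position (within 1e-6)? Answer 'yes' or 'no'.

Answer: no

Derivation:
Executing turtle program step by step:
Start: pos=(0,0), heading=0, pen down
REPEAT 5 [
  -- iteration 1/5 --
  RT 30: heading 0 -> 330
  RT 60: heading 330 -> 270
  -- iteration 2/5 --
  RT 30: heading 270 -> 240
  RT 60: heading 240 -> 180
  -- iteration 3/5 --
  RT 30: heading 180 -> 150
  RT 60: heading 150 -> 90
  -- iteration 4/5 --
  RT 30: heading 90 -> 60
  RT 60: heading 60 -> 0
  -- iteration 5/5 --
  RT 30: heading 0 -> 330
  RT 60: heading 330 -> 270
]
FD 16: (0,0) -> (0,-16) [heading=270, draw]
Final: pos=(0,-16), heading=270, 1 segment(s) drawn

Start position: (0, 0)
Final position: (0, -16)
Distance = 16; >= 1e-6 -> NOT closed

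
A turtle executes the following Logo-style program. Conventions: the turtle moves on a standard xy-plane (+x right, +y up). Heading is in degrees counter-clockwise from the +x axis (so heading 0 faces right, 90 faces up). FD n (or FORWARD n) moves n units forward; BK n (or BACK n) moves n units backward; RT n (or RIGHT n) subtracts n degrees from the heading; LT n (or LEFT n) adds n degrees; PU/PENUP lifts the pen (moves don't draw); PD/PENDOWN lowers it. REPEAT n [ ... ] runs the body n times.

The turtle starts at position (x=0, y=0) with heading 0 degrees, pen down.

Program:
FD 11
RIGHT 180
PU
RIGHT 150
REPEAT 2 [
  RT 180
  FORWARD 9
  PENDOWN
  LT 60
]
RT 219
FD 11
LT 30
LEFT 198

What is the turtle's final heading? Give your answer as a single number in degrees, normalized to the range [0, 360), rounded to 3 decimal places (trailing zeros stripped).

Answer: 159

Derivation:
Executing turtle program step by step:
Start: pos=(0,0), heading=0, pen down
FD 11: (0,0) -> (11,0) [heading=0, draw]
RT 180: heading 0 -> 180
PU: pen up
RT 150: heading 180 -> 30
REPEAT 2 [
  -- iteration 1/2 --
  RT 180: heading 30 -> 210
  FD 9: (11,0) -> (3.206,-4.5) [heading=210, move]
  PD: pen down
  LT 60: heading 210 -> 270
  -- iteration 2/2 --
  RT 180: heading 270 -> 90
  FD 9: (3.206,-4.5) -> (3.206,4.5) [heading=90, draw]
  PD: pen down
  LT 60: heading 90 -> 150
]
RT 219: heading 150 -> 291
FD 11: (3.206,4.5) -> (7.148,-5.769) [heading=291, draw]
LT 30: heading 291 -> 321
LT 198: heading 321 -> 159
Final: pos=(7.148,-5.769), heading=159, 3 segment(s) drawn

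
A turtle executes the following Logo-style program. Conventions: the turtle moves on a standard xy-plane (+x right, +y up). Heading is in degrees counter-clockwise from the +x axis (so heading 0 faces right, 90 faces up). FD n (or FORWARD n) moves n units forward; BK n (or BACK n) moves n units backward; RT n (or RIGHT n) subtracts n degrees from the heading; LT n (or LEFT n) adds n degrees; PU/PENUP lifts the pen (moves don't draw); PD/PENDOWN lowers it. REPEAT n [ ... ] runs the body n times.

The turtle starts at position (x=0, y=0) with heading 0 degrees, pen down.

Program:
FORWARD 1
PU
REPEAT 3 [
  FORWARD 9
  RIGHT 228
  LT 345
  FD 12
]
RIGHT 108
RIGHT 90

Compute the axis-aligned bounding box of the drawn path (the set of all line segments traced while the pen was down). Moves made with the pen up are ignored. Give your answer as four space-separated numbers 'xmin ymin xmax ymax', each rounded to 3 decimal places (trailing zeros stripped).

Answer: 0 0 1 0

Derivation:
Executing turtle program step by step:
Start: pos=(0,0), heading=0, pen down
FD 1: (0,0) -> (1,0) [heading=0, draw]
PU: pen up
REPEAT 3 [
  -- iteration 1/3 --
  FD 9: (1,0) -> (10,0) [heading=0, move]
  RT 228: heading 0 -> 132
  LT 345: heading 132 -> 117
  FD 12: (10,0) -> (4.552,10.692) [heading=117, move]
  -- iteration 2/3 --
  FD 9: (4.552,10.692) -> (0.466,18.711) [heading=117, move]
  RT 228: heading 117 -> 249
  LT 345: heading 249 -> 234
  FD 12: (0.466,18.711) -> (-6.587,9.003) [heading=234, move]
  -- iteration 3/3 --
  FD 9: (-6.587,9.003) -> (-11.877,1.722) [heading=234, move]
  RT 228: heading 234 -> 6
  LT 345: heading 6 -> 351
  FD 12: (-11.877,1.722) -> (-0.025,-0.155) [heading=351, move]
]
RT 108: heading 351 -> 243
RT 90: heading 243 -> 153
Final: pos=(-0.025,-0.155), heading=153, 1 segment(s) drawn

Segment endpoints: x in {0, 1}, y in {0}
xmin=0, ymin=0, xmax=1, ymax=0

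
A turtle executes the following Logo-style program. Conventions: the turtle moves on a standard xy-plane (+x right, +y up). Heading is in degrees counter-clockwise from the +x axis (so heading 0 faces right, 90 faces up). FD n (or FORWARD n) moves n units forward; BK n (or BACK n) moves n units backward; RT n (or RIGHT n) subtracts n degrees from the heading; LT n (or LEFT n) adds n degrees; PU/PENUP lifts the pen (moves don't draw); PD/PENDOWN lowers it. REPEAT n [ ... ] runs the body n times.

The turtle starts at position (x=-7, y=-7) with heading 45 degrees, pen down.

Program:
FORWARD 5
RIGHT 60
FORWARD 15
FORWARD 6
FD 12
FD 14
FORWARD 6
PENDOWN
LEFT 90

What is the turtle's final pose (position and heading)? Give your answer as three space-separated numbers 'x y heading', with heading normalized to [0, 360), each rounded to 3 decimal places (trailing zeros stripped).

Executing turtle program step by step:
Start: pos=(-7,-7), heading=45, pen down
FD 5: (-7,-7) -> (-3.464,-3.464) [heading=45, draw]
RT 60: heading 45 -> 345
FD 15: (-3.464,-3.464) -> (11.024,-7.347) [heading=345, draw]
FD 6: (11.024,-7.347) -> (16.82,-8.9) [heading=345, draw]
FD 12: (16.82,-8.9) -> (28.411,-12.005) [heading=345, draw]
FD 14: (28.411,-12.005) -> (41.934,-15.629) [heading=345, draw]
FD 6: (41.934,-15.629) -> (47.73,-17.182) [heading=345, draw]
PD: pen down
LT 90: heading 345 -> 75
Final: pos=(47.73,-17.182), heading=75, 6 segment(s) drawn

Answer: 47.73 -17.182 75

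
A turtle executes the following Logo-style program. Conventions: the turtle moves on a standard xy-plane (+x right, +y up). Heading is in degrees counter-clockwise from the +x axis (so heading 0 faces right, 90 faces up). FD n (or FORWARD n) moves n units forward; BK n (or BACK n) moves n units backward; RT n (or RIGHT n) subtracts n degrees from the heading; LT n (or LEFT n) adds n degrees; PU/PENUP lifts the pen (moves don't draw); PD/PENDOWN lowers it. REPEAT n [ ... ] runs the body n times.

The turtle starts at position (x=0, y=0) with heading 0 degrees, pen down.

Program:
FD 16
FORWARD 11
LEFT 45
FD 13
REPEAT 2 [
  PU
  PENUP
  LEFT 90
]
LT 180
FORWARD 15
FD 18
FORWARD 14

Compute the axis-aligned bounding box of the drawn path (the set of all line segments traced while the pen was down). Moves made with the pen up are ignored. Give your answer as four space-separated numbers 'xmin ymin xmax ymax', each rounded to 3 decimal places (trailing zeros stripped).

Executing turtle program step by step:
Start: pos=(0,0), heading=0, pen down
FD 16: (0,0) -> (16,0) [heading=0, draw]
FD 11: (16,0) -> (27,0) [heading=0, draw]
LT 45: heading 0 -> 45
FD 13: (27,0) -> (36.192,9.192) [heading=45, draw]
REPEAT 2 [
  -- iteration 1/2 --
  PU: pen up
  PU: pen up
  LT 90: heading 45 -> 135
  -- iteration 2/2 --
  PU: pen up
  PU: pen up
  LT 90: heading 135 -> 225
]
LT 180: heading 225 -> 45
FD 15: (36.192,9.192) -> (46.799,19.799) [heading=45, move]
FD 18: (46.799,19.799) -> (59.527,32.527) [heading=45, move]
FD 14: (59.527,32.527) -> (69.426,42.426) [heading=45, move]
Final: pos=(69.426,42.426), heading=45, 3 segment(s) drawn

Segment endpoints: x in {0, 16, 27, 36.192}, y in {0, 9.192}
xmin=0, ymin=0, xmax=36.192, ymax=9.192

Answer: 0 0 36.192 9.192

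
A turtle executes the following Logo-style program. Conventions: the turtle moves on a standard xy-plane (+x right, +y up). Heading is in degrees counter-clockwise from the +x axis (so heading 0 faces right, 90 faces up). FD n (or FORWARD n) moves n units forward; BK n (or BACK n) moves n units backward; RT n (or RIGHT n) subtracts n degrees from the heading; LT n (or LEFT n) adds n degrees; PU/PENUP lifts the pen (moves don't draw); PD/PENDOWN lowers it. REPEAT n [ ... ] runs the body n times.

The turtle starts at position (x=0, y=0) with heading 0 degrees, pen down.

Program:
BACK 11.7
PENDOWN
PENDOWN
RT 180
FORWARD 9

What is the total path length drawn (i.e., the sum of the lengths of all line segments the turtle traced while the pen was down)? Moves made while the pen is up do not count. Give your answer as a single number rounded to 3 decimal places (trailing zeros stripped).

Executing turtle program step by step:
Start: pos=(0,0), heading=0, pen down
BK 11.7: (0,0) -> (-11.7,0) [heading=0, draw]
PD: pen down
PD: pen down
RT 180: heading 0 -> 180
FD 9: (-11.7,0) -> (-20.7,0) [heading=180, draw]
Final: pos=(-20.7,0), heading=180, 2 segment(s) drawn

Segment lengths:
  seg 1: (0,0) -> (-11.7,0), length = 11.7
  seg 2: (-11.7,0) -> (-20.7,0), length = 9
Total = 20.7

Answer: 20.7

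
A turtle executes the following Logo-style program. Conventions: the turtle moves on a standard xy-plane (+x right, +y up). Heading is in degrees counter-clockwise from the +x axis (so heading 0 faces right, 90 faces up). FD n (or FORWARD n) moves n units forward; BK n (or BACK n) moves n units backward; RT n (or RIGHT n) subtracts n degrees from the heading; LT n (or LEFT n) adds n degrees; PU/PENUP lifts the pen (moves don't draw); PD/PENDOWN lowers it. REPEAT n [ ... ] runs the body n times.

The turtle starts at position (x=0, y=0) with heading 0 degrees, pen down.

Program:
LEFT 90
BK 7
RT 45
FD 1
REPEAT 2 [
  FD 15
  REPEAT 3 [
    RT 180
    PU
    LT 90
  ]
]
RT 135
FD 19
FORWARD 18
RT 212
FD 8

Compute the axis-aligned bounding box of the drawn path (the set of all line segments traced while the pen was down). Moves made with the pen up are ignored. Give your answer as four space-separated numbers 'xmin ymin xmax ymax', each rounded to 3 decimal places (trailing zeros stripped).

Answer: 0 -7 11.314 4.314

Derivation:
Executing turtle program step by step:
Start: pos=(0,0), heading=0, pen down
LT 90: heading 0 -> 90
BK 7: (0,0) -> (0,-7) [heading=90, draw]
RT 45: heading 90 -> 45
FD 1: (0,-7) -> (0.707,-6.293) [heading=45, draw]
REPEAT 2 [
  -- iteration 1/2 --
  FD 15: (0.707,-6.293) -> (11.314,4.314) [heading=45, draw]
  REPEAT 3 [
    -- iteration 1/3 --
    RT 180: heading 45 -> 225
    PU: pen up
    LT 90: heading 225 -> 315
    -- iteration 2/3 --
    RT 180: heading 315 -> 135
    PU: pen up
    LT 90: heading 135 -> 225
    -- iteration 3/3 --
    RT 180: heading 225 -> 45
    PU: pen up
    LT 90: heading 45 -> 135
  ]
  -- iteration 2/2 --
  FD 15: (11.314,4.314) -> (0.707,14.92) [heading=135, move]
  REPEAT 3 [
    -- iteration 1/3 --
    RT 180: heading 135 -> 315
    PU: pen up
    LT 90: heading 315 -> 45
    -- iteration 2/3 --
    RT 180: heading 45 -> 225
    PU: pen up
    LT 90: heading 225 -> 315
    -- iteration 3/3 --
    RT 180: heading 315 -> 135
    PU: pen up
    LT 90: heading 135 -> 225
  ]
]
RT 135: heading 225 -> 90
FD 19: (0.707,14.92) -> (0.707,33.92) [heading=90, move]
FD 18: (0.707,33.92) -> (0.707,51.92) [heading=90, move]
RT 212: heading 90 -> 238
FD 8: (0.707,51.92) -> (-3.532,45.136) [heading=238, move]
Final: pos=(-3.532,45.136), heading=238, 3 segment(s) drawn

Segment endpoints: x in {0, 0, 0.707, 11.314}, y in {-7, -6.293, 0, 4.314}
xmin=0, ymin=-7, xmax=11.314, ymax=4.314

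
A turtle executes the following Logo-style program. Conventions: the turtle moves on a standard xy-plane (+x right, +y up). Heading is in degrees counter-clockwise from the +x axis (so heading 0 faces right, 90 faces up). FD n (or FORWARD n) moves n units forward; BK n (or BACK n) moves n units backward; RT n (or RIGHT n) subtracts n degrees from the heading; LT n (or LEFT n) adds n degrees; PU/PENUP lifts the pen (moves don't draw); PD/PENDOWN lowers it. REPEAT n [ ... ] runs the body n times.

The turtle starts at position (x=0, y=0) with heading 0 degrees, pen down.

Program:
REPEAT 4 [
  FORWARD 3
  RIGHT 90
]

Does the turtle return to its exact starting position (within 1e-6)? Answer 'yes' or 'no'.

Executing turtle program step by step:
Start: pos=(0,0), heading=0, pen down
REPEAT 4 [
  -- iteration 1/4 --
  FD 3: (0,0) -> (3,0) [heading=0, draw]
  RT 90: heading 0 -> 270
  -- iteration 2/4 --
  FD 3: (3,0) -> (3,-3) [heading=270, draw]
  RT 90: heading 270 -> 180
  -- iteration 3/4 --
  FD 3: (3,-3) -> (0,-3) [heading=180, draw]
  RT 90: heading 180 -> 90
  -- iteration 4/4 --
  FD 3: (0,-3) -> (0,0) [heading=90, draw]
  RT 90: heading 90 -> 0
]
Final: pos=(0,0), heading=0, 4 segment(s) drawn

Start position: (0, 0)
Final position: (0, 0)
Distance = 0; < 1e-6 -> CLOSED

Answer: yes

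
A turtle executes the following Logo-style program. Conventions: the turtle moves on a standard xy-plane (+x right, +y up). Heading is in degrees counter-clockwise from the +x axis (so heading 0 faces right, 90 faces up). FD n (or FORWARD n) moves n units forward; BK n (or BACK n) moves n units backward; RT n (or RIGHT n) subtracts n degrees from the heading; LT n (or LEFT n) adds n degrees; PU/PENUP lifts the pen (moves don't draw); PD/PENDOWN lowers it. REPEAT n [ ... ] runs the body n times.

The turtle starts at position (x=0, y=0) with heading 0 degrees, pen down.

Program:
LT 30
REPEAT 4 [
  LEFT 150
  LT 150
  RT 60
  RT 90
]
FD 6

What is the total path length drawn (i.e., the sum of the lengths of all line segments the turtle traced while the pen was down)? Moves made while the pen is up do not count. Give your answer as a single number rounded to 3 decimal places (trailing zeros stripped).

Executing turtle program step by step:
Start: pos=(0,0), heading=0, pen down
LT 30: heading 0 -> 30
REPEAT 4 [
  -- iteration 1/4 --
  LT 150: heading 30 -> 180
  LT 150: heading 180 -> 330
  RT 60: heading 330 -> 270
  RT 90: heading 270 -> 180
  -- iteration 2/4 --
  LT 150: heading 180 -> 330
  LT 150: heading 330 -> 120
  RT 60: heading 120 -> 60
  RT 90: heading 60 -> 330
  -- iteration 3/4 --
  LT 150: heading 330 -> 120
  LT 150: heading 120 -> 270
  RT 60: heading 270 -> 210
  RT 90: heading 210 -> 120
  -- iteration 4/4 --
  LT 150: heading 120 -> 270
  LT 150: heading 270 -> 60
  RT 60: heading 60 -> 0
  RT 90: heading 0 -> 270
]
FD 6: (0,0) -> (0,-6) [heading=270, draw]
Final: pos=(0,-6), heading=270, 1 segment(s) drawn

Segment lengths:
  seg 1: (0,0) -> (0,-6), length = 6
Total = 6

Answer: 6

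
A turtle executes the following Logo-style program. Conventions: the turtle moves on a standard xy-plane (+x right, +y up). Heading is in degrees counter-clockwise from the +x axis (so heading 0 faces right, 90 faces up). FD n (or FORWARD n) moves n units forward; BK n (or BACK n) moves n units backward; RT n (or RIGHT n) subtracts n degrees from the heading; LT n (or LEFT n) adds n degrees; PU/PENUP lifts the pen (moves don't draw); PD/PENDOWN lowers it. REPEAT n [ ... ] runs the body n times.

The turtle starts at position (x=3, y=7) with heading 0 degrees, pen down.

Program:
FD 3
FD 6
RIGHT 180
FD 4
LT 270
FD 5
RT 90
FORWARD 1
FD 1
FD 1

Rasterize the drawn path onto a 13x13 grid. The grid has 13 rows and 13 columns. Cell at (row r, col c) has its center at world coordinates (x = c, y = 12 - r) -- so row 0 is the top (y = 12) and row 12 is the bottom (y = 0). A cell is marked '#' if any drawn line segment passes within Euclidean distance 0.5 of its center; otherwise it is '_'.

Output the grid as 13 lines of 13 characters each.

Answer: ________####_
________#____
________#____
________#____
________#____
___##########
_____________
_____________
_____________
_____________
_____________
_____________
_____________

Derivation:
Segment 0: (3,7) -> (6,7)
Segment 1: (6,7) -> (12,7)
Segment 2: (12,7) -> (8,7)
Segment 3: (8,7) -> (8,12)
Segment 4: (8,12) -> (9,12)
Segment 5: (9,12) -> (10,12)
Segment 6: (10,12) -> (11,12)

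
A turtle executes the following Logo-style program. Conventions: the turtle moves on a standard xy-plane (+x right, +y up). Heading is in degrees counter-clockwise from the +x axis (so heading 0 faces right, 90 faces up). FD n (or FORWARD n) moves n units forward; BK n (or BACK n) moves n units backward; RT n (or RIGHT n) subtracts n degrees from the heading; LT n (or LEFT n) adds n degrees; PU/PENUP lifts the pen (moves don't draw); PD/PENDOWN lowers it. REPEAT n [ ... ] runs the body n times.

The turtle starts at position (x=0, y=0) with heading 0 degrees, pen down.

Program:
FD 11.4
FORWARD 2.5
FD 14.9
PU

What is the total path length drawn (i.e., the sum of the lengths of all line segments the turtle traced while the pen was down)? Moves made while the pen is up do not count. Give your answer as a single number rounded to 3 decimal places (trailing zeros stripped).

Answer: 28.8

Derivation:
Executing turtle program step by step:
Start: pos=(0,0), heading=0, pen down
FD 11.4: (0,0) -> (11.4,0) [heading=0, draw]
FD 2.5: (11.4,0) -> (13.9,0) [heading=0, draw]
FD 14.9: (13.9,0) -> (28.8,0) [heading=0, draw]
PU: pen up
Final: pos=(28.8,0), heading=0, 3 segment(s) drawn

Segment lengths:
  seg 1: (0,0) -> (11.4,0), length = 11.4
  seg 2: (11.4,0) -> (13.9,0), length = 2.5
  seg 3: (13.9,0) -> (28.8,0), length = 14.9
Total = 28.8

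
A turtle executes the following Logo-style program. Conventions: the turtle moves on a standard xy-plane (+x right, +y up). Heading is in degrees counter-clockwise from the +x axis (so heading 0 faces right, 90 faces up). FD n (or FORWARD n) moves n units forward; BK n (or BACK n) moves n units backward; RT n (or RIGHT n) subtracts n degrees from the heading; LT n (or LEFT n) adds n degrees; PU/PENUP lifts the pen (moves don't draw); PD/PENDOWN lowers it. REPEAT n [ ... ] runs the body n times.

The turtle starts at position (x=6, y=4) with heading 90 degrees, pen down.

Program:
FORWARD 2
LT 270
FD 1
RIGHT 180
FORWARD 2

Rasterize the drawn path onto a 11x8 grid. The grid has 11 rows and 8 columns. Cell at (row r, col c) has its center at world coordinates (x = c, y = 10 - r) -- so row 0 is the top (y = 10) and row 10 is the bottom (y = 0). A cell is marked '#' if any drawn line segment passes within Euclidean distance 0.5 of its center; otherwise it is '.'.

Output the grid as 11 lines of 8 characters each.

Segment 0: (6,4) -> (6,6)
Segment 1: (6,6) -> (7,6)
Segment 2: (7,6) -> (5,6)

Answer: ........
........
........
........
.....###
......#.
......#.
........
........
........
........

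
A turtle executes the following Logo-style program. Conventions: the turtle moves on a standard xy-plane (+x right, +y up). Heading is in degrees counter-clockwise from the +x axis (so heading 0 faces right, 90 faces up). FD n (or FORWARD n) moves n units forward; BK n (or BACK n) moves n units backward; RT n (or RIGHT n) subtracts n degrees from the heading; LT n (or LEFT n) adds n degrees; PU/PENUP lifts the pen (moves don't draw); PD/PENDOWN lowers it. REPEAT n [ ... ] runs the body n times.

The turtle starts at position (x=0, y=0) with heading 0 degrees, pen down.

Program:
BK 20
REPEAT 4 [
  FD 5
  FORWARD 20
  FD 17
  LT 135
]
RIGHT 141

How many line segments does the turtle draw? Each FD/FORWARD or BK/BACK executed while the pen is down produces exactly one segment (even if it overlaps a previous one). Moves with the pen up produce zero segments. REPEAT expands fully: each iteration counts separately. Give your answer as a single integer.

Executing turtle program step by step:
Start: pos=(0,0), heading=0, pen down
BK 20: (0,0) -> (-20,0) [heading=0, draw]
REPEAT 4 [
  -- iteration 1/4 --
  FD 5: (-20,0) -> (-15,0) [heading=0, draw]
  FD 20: (-15,0) -> (5,0) [heading=0, draw]
  FD 17: (5,0) -> (22,0) [heading=0, draw]
  LT 135: heading 0 -> 135
  -- iteration 2/4 --
  FD 5: (22,0) -> (18.464,3.536) [heading=135, draw]
  FD 20: (18.464,3.536) -> (4.322,17.678) [heading=135, draw]
  FD 17: (4.322,17.678) -> (-7.698,29.698) [heading=135, draw]
  LT 135: heading 135 -> 270
  -- iteration 3/4 --
  FD 5: (-7.698,29.698) -> (-7.698,24.698) [heading=270, draw]
  FD 20: (-7.698,24.698) -> (-7.698,4.698) [heading=270, draw]
  FD 17: (-7.698,4.698) -> (-7.698,-12.302) [heading=270, draw]
  LT 135: heading 270 -> 45
  -- iteration 4/4 --
  FD 5: (-7.698,-12.302) -> (-4.163,-8.766) [heading=45, draw]
  FD 20: (-4.163,-8.766) -> (9.979,5.376) [heading=45, draw]
  FD 17: (9.979,5.376) -> (22,17.397) [heading=45, draw]
  LT 135: heading 45 -> 180
]
RT 141: heading 180 -> 39
Final: pos=(22,17.397), heading=39, 13 segment(s) drawn
Segments drawn: 13

Answer: 13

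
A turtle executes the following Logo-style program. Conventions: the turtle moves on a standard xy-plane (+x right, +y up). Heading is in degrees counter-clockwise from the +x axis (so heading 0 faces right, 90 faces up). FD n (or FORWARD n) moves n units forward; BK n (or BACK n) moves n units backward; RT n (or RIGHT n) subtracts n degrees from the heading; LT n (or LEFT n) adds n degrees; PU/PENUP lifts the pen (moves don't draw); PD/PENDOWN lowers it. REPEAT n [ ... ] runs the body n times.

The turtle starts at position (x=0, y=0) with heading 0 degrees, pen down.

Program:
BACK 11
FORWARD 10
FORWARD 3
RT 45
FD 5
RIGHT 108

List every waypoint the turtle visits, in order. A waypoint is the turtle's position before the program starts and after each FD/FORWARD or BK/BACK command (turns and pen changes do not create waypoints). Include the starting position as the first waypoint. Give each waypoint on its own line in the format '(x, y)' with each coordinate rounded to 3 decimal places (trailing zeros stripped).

Answer: (0, 0)
(-11, 0)
(-1, 0)
(2, 0)
(5.536, -3.536)

Derivation:
Executing turtle program step by step:
Start: pos=(0,0), heading=0, pen down
BK 11: (0,0) -> (-11,0) [heading=0, draw]
FD 10: (-11,0) -> (-1,0) [heading=0, draw]
FD 3: (-1,0) -> (2,0) [heading=0, draw]
RT 45: heading 0 -> 315
FD 5: (2,0) -> (5.536,-3.536) [heading=315, draw]
RT 108: heading 315 -> 207
Final: pos=(5.536,-3.536), heading=207, 4 segment(s) drawn
Waypoints (5 total):
(0, 0)
(-11, 0)
(-1, 0)
(2, 0)
(5.536, -3.536)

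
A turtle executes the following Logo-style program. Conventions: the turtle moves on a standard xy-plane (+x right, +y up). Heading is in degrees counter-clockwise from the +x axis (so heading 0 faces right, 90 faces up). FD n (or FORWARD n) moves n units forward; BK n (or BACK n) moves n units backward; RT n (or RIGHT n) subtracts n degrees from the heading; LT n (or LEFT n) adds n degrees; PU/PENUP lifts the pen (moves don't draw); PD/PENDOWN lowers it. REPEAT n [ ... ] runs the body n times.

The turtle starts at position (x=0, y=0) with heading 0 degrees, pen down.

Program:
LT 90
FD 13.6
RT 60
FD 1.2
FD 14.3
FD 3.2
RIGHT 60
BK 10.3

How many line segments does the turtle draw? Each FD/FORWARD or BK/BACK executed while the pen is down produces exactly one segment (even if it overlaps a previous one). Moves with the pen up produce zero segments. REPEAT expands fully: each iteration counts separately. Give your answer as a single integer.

Answer: 5

Derivation:
Executing turtle program step by step:
Start: pos=(0,0), heading=0, pen down
LT 90: heading 0 -> 90
FD 13.6: (0,0) -> (0,13.6) [heading=90, draw]
RT 60: heading 90 -> 30
FD 1.2: (0,13.6) -> (1.039,14.2) [heading=30, draw]
FD 14.3: (1.039,14.2) -> (13.423,21.35) [heading=30, draw]
FD 3.2: (13.423,21.35) -> (16.195,22.95) [heading=30, draw]
RT 60: heading 30 -> 330
BK 10.3: (16.195,22.95) -> (7.275,28.1) [heading=330, draw]
Final: pos=(7.275,28.1), heading=330, 5 segment(s) drawn
Segments drawn: 5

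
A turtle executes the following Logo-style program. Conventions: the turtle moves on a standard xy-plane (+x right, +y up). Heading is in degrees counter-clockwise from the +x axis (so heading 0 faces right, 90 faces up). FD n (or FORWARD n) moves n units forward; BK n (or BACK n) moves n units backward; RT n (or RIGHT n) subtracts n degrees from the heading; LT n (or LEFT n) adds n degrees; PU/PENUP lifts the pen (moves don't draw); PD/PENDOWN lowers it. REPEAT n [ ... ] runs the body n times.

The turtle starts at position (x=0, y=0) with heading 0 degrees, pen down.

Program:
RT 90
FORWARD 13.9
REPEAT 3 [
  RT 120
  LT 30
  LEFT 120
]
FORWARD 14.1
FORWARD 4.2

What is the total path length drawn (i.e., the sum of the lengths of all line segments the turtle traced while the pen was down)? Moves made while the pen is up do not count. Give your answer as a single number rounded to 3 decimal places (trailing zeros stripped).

Answer: 32.2

Derivation:
Executing turtle program step by step:
Start: pos=(0,0), heading=0, pen down
RT 90: heading 0 -> 270
FD 13.9: (0,0) -> (0,-13.9) [heading=270, draw]
REPEAT 3 [
  -- iteration 1/3 --
  RT 120: heading 270 -> 150
  LT 30: heading 150 -> 180
  LT 120: heading 180 -> 300
  -- iteration 2/3 --
  RT 120: heading 300 -> 180
  LT 30: heading 180 -> 210
  LT 120: heading 210 -> 330
  -- iteration 3/3 --
  RT 120: heading 330 -> 210
  LT 30: heading 210 -> 240
  LT 120: heading 240 -> 0
]
FD 14.1: (0,-13.9) -> (14.1,-13.9) [heading=0, draw]
FD 4.2: (14.1,-13.9) -> (18.3,-13.9) [heading=0, draw]
Final: pos=(18.3,-13.9), heading=0, 3 segment(s) drawn

Segment lengths:
  seg 1: (0,0) -> (0,-13.9), length = 13.9
  seg 2: (0,-13.9) -> (14.1,-13.9), length = 14.1
  seg 3: (14.1,-13.9) -> (18.3,-13.9), length = 4.2
Total = 32.2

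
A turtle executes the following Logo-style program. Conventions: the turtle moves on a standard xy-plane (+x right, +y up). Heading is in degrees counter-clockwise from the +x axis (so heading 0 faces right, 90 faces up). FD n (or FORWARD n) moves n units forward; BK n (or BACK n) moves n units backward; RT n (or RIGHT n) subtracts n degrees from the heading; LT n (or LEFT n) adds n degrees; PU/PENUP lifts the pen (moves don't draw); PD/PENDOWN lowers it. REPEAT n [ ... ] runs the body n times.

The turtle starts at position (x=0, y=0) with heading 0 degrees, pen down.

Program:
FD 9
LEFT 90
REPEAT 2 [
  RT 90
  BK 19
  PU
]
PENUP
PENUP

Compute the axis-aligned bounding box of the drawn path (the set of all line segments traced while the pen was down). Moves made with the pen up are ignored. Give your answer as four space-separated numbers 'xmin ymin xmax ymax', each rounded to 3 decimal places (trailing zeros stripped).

Executing turtle program step by step:
Start: pos=(0,0), heading=0, pen down
FD 9: (0,0) -> (9,0) [heading=0, draw]
LT 90: heading 0 -> 90
REPEAT 2 [
  -- iteration 1/2 --
  RT 90: heading 90 -> 0
  BK 19: (9,0) -> (-10,0) [heading=0, draw]
  PU: pen up
  -- iteration 2/2 --
  RT 90: heading 0 -> 270
  BK 19: (-10,0) -> (-10,19) [heading=270, move]
  PU: pen up
]
PU: pen up
PU: pen up
Final: pos=(-10,19), heading=270, 2 segment(s) drawn

Segment endpoints: x in {-10, 0, 9}, y in {0}
xmin=-10, ymin=0, xmax=9, ymax=0

Answer: -10 0 9 0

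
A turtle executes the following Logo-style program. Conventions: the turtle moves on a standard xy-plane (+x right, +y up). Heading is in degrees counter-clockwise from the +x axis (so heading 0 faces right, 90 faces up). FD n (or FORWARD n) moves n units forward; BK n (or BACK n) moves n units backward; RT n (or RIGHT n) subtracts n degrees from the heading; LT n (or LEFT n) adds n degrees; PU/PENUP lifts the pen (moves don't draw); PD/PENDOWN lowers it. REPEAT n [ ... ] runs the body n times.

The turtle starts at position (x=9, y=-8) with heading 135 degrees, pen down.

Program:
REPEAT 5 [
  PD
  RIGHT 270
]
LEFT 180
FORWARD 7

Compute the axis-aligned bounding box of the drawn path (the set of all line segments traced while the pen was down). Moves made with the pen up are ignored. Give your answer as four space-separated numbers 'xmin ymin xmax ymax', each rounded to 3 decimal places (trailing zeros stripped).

Answer: 9 -8 13.95 -3.05

Derivation:
Executing turtle program step by step:
Start: pos=(9,-8), heading=135, pen down
REPEAT 5 [
  -- iteration 1/5 --
  PD: pen down
  RT 270: heading 135 -> 225
  -- iteration 2/5 --
  PD: pen down
  RT 270: heading 225 -> 315
  -- iteration 3/5 --
  PD: pen down
  RT 270: heading 315 -> 45
  -- iteration 4/5 --
  PD: pen down
  RT 270: heading 45 -> 135
  -- iteration 5/5 --
  PD: pen down
  RT 270: heading 135 -> 225
]
LT 180: heading 225 -> 45
FD 7: (9,-8) -> (13.95,-3.05) [heading=45, draw]
Final: pos=(13.95,-3.05), heading=45, 1 segment(s) drawn

Segment endpoints: x in {9, 13.95}, y in {-8, -3.05}
xmin=9, ymin=-8, xmax=13.95, ymax=-3.05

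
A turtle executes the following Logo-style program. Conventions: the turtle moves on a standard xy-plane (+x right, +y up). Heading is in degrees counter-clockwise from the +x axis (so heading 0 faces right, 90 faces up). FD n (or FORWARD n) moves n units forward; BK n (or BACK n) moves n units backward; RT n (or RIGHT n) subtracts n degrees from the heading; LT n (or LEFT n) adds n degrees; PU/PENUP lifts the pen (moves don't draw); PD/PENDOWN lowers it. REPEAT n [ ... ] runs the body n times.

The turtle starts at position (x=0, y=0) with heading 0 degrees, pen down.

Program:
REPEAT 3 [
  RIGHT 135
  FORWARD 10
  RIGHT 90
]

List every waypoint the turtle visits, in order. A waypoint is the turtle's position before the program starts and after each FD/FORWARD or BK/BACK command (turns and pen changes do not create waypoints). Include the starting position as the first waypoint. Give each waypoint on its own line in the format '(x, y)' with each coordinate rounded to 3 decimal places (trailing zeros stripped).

Executing turtle program step by step:
Start: pos=(0,0), heading=0, pen down
REPEAT 3 [
  -- iteration 1/3 --
  RT 135: heading 0 -> 225
  FD 10: (0,0) -> (-7.071,-7.071) [heading=225, draw]
  RT 90: heading 225 -> 135
  -- iteration 2/3 --
  RT 135: heading 135 -> 0
  FD 10: (-7.071,-7.071) -> (2.929,-7.071) [heading=0, draw]
  RT 90: heading 0 -> 270
  -- iteration 3/3 --
  RT 135: heading 270 -> 135
  FD 10: (2.929,-7.071) -> (-4.142,0) [heading=135, draw]
  RT 90: heading 135 -> 45
]
Final: pos=(-4.142,0), heading=45, 3 segment(s) drawn
Waypoints (4 total):
(0, 0)
(-7.071, -7.071)
(2.929, -7.071)
(-4.142, 0)

Answer: (0, 0)
(-7.071, -7.071)
(2.929, -7.071)
(-4.142, 0)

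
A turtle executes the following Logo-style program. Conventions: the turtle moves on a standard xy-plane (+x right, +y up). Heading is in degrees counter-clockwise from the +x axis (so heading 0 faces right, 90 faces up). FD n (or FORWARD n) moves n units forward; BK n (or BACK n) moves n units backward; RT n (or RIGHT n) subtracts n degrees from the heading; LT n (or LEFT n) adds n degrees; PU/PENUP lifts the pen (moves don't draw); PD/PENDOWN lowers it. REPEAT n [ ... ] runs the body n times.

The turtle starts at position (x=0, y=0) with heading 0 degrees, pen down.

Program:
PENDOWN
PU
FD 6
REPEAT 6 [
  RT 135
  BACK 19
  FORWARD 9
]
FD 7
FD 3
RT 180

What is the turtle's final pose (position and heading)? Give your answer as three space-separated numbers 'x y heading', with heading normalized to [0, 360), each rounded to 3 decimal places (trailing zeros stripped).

Answer: 8.929 -2.929 90

Derivation:
Executing turtle program step by step:
Start: pos=(0,0), heading=0, pen down
PD: pen down
PU: pen up
FD 6: (0,0) -> (6,0) [heading=0, move]
REPEAT 6 [
  -- iteration 1/6 --
  RT 135: heading 0 -> 225
  BK 19: (6,0) -> (19.435,13.435) [heading=225, move]
  FD 9: (19.435,13.435) -> (13.071,7.071) [heading=225, move]
  -- iteration 2/6 --
  RT 135: heading 225 -> 90
  BK 19: (13.071,7.071) -> (13.071,-11.929) [heading=90, move]
  FD 9: (13.071,-11.929) -> (13.071,-2.929) [heading=90, move]
  -- iteration 3/6 --
  RT 135: heading 90 -> 315
  BK 19: (13.071,-2.929) -> (-0.364,10.506) [heading=315, move]
  FD 9: (-0.364,10.506) -> (6,4.142) [heading=315, move]
  -- iteration 4/6 --
  RT 135: heading 315 -> 180
  BK 19: (6,4.142) -> (25,4.142) [heading=180, move]
  FD 9: (25,4.142) -> (16,4.142) [heading=180, move]
  -- iteration 5/6 --
  RT 135: heading 180 -> 45
  BK 19: (16,4.142) -> (2.565,-9.293) [heading=45, move]
  FD 9: (2.565,-9.293) -> (8.929,-2.929) [heading=45, move]
  -- iteration 6/6 --
  RT 135: heading 45 -> 270
  BK 19: (8.929,-2.929) -> (8.929,16.071) [heading=270, move]
  FD 9: (8.929,16.071) -> (8.929,7.071) [heading=270, move]
]
FD 7: (8.929,7.071) -> (8.929,0.071) [heading=270, move]
FD 3: (8.929,0.071) -> (8.929,-2.929) [heading=270, move]
RT 180: heading 270 -> 90
Final: pos=(8.929,-2.929), heading=90, 0 segment(s) drawn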